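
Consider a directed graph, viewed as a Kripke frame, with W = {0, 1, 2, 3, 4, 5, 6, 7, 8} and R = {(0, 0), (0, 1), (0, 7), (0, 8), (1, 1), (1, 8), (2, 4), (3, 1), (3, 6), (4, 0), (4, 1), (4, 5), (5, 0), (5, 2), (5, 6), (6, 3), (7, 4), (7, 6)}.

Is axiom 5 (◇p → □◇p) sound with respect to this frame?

The schema 5 characterises exactly the Euclidean frames.
Euclidean: no — 0 R 1 and 0 R 7, but not 1 R 7.

No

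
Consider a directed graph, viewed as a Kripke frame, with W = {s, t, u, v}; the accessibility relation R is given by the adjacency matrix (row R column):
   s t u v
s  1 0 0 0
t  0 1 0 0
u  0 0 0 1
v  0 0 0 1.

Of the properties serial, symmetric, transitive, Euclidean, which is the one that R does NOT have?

Serial: yes — every world has a successor (e.g. s R s).
Symmetric: no — u R v but not v R u.
Transitive: yes — every two-step R-path is closed by a direct edge.
Euclidean: yes — any two successors of a common world are R-related.
Only symmetric fails.

symmetric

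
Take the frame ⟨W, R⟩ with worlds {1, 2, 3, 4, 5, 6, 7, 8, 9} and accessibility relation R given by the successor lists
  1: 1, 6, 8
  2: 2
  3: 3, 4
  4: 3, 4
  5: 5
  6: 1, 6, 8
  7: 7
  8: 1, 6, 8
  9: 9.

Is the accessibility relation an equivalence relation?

Yes

Reflexive: yes — every world is R-related to itself.
Symmetric: yes — every pair in R has its reverse in R.
Transitive: yes — every two-step R-path is closed by a direct edge.
So R is an equivalence relation.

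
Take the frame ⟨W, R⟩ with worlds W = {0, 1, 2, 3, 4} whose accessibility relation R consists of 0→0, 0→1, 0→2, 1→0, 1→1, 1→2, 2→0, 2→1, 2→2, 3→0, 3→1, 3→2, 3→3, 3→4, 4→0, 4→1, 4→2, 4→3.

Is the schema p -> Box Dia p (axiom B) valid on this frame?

No

By correspondence theory, B is valid on a frame iff R is symmetric.
Symmetric: no — 3 R 0 but not 0 R 3.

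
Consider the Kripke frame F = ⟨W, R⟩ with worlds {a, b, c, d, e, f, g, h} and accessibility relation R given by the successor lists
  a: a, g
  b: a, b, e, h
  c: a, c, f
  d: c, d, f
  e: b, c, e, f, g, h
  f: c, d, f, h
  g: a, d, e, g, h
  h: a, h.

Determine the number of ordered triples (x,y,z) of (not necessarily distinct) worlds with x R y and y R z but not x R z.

Enumerating: (a,g,d), (a,g,e), (a,g,h), (b,a,g), (b,e,c), (b,e,f), (b,e,g), (c,a,g), (c,f,d), (c,f,h), (d,c,a), (d,f,h), … and 14 more.
Total: 26.

26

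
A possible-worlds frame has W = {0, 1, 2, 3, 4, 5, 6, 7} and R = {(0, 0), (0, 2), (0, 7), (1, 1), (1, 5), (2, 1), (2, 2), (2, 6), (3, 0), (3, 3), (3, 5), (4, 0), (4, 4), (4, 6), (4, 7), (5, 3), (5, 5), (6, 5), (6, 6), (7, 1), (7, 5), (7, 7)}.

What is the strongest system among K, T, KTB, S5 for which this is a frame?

T

Reflexive (axiom T): yes — every world is R-related to itself.
Symmetric (axiom B): no — 0 R 2 but not 2 R 0.
Euclidean (axiom 5): no — 0 R 2 and 0 R 7, but not 2 R 7.
So F validates K, T; KTB would additionally require R to be symmetric. The strongest is T.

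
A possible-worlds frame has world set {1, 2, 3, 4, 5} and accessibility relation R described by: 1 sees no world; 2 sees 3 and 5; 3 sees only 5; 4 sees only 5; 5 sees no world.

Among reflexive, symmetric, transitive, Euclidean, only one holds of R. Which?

Reflexive: no — 1 is not related to itself.
Symmetric: no — 2 R 3 but not 3 R 2.
Transitive: yes — every two-step R-path is closed by a direct edge.
Euclidean: no — 2 R 5 and 2 R 3, but not 5 R 3.
Only transitive holds.

transitive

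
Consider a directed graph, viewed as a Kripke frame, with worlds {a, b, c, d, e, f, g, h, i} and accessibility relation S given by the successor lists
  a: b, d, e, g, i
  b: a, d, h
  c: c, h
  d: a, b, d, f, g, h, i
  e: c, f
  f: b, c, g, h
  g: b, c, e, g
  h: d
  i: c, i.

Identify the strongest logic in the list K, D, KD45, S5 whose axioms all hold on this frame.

Serial (axiom D): yes — every world has a successor (e.g. a S b).
Euclidean (axiom 5): no — a S b and a S e, but not b S e.
Transitive (axiom 4): no — a S b and b S h, but not a S h.
Reflexive (axiom T): no — a is not related to itself.
So F validates K, D; KD45 would additionally require S to be Euclidean and transitive. The strongest is D.

D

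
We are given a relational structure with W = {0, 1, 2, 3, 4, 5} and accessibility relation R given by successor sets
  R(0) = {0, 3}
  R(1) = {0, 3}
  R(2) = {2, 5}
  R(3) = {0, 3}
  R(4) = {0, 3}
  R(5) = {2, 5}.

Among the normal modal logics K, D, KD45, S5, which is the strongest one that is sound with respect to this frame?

KD45

Serial (axiom D): yes — every world has a successor (e.g. 0 R 0).
Euclidean (axiom 5): yes — any two successors of a common world are R-related.
Transitive (axiom 4): yes — every two-step R-path is closed by a direct edge.
Reflexive (axiom T): no — 1 is not related to itself.
So F validates K, D, KD45; S5 would additionally require R to be reflexive. The strongest is KD45.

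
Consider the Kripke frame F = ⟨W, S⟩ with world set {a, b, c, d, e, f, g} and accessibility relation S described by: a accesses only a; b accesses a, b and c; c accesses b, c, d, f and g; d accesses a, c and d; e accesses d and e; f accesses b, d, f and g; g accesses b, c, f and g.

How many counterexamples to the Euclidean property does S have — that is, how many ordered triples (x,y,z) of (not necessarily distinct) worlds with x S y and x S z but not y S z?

Enumerating: (b,a,b), (b,a,c), (b,c,a), (c,b,d), (c,b,f), (c,b,g), (c,d,b), (c,d,f), (c,d,g), (c,f,c), (c,g,d), (d,a,c), … and 13 more.
Total: 25.

25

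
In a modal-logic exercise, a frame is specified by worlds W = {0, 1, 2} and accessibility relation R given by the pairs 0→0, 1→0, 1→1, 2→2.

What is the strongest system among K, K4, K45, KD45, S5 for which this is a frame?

K4

Transitive (axiom 4): yes — every two-step R-path is closed by a direct edge.
Euclidean (axiom 5): no — 1 R 0 and 1 R 1, but not 0 R 1.
Serial (axiom D): yes — every world has a successor (e.g. 0 R 0).
Reflexive (axiom T): yes — every world is R-related to itself.
So F validates K, K4; K45 would additionally require R to be Euclidean. The strongest is K4.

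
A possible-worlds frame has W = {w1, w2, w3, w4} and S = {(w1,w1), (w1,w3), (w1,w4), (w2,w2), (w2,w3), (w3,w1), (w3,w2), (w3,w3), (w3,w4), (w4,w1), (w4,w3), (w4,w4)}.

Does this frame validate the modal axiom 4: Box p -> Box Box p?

By correspondence theory, 4 is valid on a frame iff S is transitive.
Transitive: no — w1 S w3 and w3 S w2, but not w1 S w2.

No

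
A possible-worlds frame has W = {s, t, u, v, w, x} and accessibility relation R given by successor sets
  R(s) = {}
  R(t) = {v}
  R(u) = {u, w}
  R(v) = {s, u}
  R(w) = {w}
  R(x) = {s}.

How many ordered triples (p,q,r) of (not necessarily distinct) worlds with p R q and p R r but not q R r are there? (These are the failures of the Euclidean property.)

Enumerating: (t,v,v), (u,w,u), (v,s,s), (v,s,u), (v,u,s), (x,s,s).

6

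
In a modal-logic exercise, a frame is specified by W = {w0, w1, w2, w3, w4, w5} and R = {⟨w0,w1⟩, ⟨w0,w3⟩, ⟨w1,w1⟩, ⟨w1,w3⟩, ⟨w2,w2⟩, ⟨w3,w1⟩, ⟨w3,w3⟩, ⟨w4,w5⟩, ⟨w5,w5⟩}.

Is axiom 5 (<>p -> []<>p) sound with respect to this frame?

By correspondence theory, 5 is valid on a frame iff R is Euclidean.
Euclidean: yes — any two successors of a common world are R-related.

Yes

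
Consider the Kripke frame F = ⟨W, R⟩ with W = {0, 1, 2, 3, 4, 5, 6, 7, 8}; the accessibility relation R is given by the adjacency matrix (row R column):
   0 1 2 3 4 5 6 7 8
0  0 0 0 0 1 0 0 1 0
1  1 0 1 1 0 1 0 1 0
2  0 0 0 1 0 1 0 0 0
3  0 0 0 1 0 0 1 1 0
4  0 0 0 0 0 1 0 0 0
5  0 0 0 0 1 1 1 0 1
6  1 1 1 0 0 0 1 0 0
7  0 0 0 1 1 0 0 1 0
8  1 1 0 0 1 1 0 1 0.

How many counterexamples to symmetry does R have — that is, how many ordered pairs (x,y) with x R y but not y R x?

Enumerating: (0,4), (0,7), (1,0), (1,2), (1,3), (1,5), (1,7), (2,3), (2,5), (3,6), (5,6), (6,0), … and 7 more.
Total: 19.

19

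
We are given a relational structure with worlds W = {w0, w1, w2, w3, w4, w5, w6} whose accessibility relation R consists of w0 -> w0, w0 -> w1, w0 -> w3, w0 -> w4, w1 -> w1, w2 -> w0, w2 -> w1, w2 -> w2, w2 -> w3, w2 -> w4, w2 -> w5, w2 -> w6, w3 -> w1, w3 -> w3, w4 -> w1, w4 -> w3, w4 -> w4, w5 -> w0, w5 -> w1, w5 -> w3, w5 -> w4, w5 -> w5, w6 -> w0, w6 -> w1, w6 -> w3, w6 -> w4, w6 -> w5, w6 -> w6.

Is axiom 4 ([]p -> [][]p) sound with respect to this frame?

The schema 4 characterises exactly the transitive frames.
Transitive: yes — every two-step R-path is closed by a direct edge.

Yes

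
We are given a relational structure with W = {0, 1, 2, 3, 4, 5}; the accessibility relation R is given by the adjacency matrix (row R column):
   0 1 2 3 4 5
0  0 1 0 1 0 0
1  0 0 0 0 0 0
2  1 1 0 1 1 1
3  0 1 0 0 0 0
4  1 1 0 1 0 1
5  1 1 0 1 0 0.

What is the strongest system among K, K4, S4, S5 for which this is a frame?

K4

Transitive (axiom 4): yes — every two-step R-path is closed by a direct edge.
Reflexive (axiom T): no — 0 is not related to itself.
Euclidean (axiom 5): no — 0 R 1 and 0 R 3, but not 1 R 3.
So F validates K, K4; S4 would additionally require R to be reflexive. The strongest is K4.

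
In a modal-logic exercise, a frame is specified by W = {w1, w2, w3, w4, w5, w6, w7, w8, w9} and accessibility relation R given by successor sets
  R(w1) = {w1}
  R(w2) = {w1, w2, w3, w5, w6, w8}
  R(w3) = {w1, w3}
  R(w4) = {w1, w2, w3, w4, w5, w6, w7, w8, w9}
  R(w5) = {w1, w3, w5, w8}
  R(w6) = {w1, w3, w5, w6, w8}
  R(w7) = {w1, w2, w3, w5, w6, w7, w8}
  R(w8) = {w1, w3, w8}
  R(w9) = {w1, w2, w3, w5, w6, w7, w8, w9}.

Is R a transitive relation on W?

Transitive: yes — every two-step R-path is closed by a direct edge.

Yes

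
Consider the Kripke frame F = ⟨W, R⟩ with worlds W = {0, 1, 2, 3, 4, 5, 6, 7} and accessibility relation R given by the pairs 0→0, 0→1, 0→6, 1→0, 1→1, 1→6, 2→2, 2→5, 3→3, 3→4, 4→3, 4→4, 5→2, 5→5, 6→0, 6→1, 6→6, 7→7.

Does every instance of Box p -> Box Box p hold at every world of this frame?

Yes

The schema 4 characterises exactly the transitive frames.
Transitive: yes — every two-step R-path is closed by a direct edge.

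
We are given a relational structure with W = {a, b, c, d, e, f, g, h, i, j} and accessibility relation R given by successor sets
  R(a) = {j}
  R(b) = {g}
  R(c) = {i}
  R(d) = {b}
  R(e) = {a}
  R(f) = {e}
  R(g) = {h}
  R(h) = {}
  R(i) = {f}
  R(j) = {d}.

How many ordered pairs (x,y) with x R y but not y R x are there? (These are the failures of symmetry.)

Enumerating: (a,j), (b,g), (c,i), (d,b), (e,a), (f,e), (g,h), (i,f), (j,d).

9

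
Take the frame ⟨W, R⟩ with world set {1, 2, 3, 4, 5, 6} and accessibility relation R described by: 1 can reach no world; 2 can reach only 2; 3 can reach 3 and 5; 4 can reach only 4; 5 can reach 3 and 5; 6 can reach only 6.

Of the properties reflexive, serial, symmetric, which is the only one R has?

Reflexive: no — 1 is not related to itself.
Serial: no — 1 has no R-successor.
Symmetric: yes — every pair in R has its reverse in R.
Only symmetric holds.

symmetric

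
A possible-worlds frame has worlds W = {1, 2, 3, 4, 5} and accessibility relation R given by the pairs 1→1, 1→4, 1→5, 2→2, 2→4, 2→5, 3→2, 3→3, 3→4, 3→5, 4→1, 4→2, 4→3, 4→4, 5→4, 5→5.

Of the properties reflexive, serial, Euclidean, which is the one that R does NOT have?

Reflexive: yes — every world is R-related to itself.
Serial: yes — every world has a successor (e.g. 1 R 1).
Euclidean: no — 1 R 4 and 1 R 5, but not 4 R 5.
Only Euclidean fails.

Euclidean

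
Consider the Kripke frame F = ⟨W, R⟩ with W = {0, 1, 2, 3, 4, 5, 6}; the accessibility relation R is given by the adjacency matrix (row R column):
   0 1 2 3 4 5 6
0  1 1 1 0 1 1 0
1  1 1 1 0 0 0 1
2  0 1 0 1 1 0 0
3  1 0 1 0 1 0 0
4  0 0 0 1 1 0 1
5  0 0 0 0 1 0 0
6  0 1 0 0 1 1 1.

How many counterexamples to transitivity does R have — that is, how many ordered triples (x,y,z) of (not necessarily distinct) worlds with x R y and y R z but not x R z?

31

Enumerating: (0,1,6), (0,2,3), (0,4,3), (0,4,6), (1,0,4), (1,0,5), (1,2,3), (1,2,4), (1,6,4), (1,6,5), (2,1,0), (2,1,2), … and 19 more.
Total: 31.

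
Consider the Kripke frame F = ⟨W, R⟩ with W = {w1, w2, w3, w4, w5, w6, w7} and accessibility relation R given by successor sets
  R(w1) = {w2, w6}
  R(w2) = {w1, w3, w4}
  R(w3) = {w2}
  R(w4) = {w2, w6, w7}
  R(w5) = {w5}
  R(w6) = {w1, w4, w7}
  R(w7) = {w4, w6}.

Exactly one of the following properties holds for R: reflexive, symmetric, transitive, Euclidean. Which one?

Reflexive: no — w1 is not related to itself.
Symmetric: yes — every pair in R has its reverse in R.
Transitive: no — w1 R w2 and w2 R w3, but not w1 R w3.
Euclidean: no — w1 R w2 and w1 R w6, but not w2 R w6.
Only symmetric holds.

symmetric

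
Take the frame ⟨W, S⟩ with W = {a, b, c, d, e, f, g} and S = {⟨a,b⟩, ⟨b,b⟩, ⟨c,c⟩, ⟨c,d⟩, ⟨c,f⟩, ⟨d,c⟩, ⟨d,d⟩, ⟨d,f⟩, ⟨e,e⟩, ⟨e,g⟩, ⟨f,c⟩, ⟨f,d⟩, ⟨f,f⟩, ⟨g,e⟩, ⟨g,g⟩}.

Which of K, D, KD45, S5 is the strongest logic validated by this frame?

KD45

Serial (axiom D): yes — every world has a successor (e.g. a S b).
Euclidean (axiom 5): yes — any two successors of a common world are S-related.
Transitive (axiom 4): yes — every two-step S-path is closed by a direct edge.
Reflexive (axiom T): no — a is not related to itself.
So F validates K, D, KD45; S5 would additionally require S to be reflexive. The strongest is KD45.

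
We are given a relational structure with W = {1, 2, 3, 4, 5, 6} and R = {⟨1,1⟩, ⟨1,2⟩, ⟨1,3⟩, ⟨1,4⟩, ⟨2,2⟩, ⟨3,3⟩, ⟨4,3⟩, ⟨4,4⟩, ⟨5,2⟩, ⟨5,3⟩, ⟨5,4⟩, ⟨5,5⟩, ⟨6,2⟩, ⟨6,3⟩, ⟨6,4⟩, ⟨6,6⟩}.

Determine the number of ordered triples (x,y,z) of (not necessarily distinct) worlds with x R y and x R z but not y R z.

25

Enumerating: (1,2,1), (1,2,3), (1,2,4), (1,3,1), (1,3,2), (1,3,4), (1,4,1), (1,4,2), (4,3,4), (5,2,3), (5,2,4), (5,2,5), … and 13 more.
Total: 25.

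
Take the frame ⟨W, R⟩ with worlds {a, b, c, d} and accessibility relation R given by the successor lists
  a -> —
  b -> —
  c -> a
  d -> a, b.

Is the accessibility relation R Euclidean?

No

Euclidean: no — d R a and d R b, but not a R b.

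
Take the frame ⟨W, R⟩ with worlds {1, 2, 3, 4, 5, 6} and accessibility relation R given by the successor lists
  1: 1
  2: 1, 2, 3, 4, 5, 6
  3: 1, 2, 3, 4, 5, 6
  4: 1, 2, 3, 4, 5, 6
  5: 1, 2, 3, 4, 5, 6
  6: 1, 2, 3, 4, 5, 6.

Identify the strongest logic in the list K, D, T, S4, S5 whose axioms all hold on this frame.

Serial (axiom D): yes — every world has a successor (e.g. 1 R 1).
Reflexive (axiom T): yes — every world is R-related to itself.
Transitive (axiom 4): yes — every two-step R-path is closed by a direct edge.
Euclidean (axiom 5): no — 2 R 1 and 2 R 3, but not 1 R 3.
So F validates K, D, T, S4; S5 would additionally require R to be Euclidean. The strongest is S4.

S4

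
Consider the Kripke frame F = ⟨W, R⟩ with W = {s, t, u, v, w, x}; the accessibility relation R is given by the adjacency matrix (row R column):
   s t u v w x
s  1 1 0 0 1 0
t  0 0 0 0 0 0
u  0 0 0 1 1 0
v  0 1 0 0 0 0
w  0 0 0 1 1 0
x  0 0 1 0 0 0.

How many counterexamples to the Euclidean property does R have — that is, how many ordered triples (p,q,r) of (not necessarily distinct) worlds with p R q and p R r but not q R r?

Enumerating: (s,t,s), (s,t,t), (s,t,w), (s,w,s), (s,w,t), (u,v,v), (u,v,w), (v,t,t), (w,v,v), (w,v,w), (x,u,u).

11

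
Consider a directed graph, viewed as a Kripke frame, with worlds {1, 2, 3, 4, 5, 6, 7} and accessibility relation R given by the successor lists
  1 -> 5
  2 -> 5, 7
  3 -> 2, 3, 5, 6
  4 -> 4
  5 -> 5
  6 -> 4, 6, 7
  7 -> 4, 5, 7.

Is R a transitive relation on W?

Transitive: no — 2 R 7 and 7 R 4, but not 2 R 4.

No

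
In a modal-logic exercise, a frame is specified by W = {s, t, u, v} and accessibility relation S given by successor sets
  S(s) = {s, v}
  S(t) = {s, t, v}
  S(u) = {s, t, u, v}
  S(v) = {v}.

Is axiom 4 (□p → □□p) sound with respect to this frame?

The schema 4 characterises exactly the transitive frames.
Transitive: yes — every two-step S-path is closed by a direct edge.

Yes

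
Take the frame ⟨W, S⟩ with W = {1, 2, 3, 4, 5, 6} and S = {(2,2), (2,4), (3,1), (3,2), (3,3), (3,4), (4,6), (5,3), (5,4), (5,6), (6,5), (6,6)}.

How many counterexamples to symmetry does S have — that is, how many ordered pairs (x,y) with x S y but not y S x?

Enumerating: (2,4), (3,1), (3,2), (3,4), (4,6), (5,3), (5,4).

7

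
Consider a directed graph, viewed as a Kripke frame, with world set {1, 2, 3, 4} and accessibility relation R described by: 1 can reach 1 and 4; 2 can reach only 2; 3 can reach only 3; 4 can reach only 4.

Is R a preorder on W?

Reflexive: yes — every world is R-related to itself.
Transitive: yes — every two-step R-path is closed by a direct edge.
So R is a preorder.

Yes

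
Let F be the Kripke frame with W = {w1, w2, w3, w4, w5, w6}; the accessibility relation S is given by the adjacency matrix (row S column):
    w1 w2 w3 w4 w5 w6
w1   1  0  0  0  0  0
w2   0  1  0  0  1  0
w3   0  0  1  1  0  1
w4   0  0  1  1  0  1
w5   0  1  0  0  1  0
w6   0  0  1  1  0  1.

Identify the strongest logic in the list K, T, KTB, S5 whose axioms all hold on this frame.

S5

Reflexive (axiom T): yes — every world is S-related to itself.
Symmetric (axiom B): yes — every pair in S has its reverse in S.
Euclidean (axiom 5): yes — any two successors of a common world are S-related.
So F validates K, T, KTB, S5. The strongest is S5.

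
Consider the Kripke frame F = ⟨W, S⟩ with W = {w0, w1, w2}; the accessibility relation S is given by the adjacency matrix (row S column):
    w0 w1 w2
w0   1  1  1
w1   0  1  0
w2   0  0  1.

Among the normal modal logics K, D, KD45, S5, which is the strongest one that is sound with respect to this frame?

Serial (axiom D): yes — every world has a successor (e.g. w0 S w0).
Euclidean (axiom 5): no — w0 S w1 and w0 S w2, but not w1 S w2.
Transitive (axiom 4): yes — every two-step S-path is closed by a direct edge.
Reflexive (axiom T): yes — every world is S-related to itself.
So F validates K, D; KD45 would additionally require S to be Euclidean. The strongest is D.

D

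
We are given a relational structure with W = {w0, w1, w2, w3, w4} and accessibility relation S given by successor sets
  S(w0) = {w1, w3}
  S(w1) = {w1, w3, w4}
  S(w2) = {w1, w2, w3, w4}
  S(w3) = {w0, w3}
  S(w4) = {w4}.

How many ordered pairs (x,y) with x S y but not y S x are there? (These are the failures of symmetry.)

6

Enumerating: (w0,w1), (w1,w3), (w1,w4), (w2,w1), (w2,w3), (w2,w4).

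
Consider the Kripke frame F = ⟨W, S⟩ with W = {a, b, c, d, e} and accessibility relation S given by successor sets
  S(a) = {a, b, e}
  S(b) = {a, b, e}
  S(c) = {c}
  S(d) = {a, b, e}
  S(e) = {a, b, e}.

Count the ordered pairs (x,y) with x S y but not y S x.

Enumerating: (d,a), (d,b), (d,e).

3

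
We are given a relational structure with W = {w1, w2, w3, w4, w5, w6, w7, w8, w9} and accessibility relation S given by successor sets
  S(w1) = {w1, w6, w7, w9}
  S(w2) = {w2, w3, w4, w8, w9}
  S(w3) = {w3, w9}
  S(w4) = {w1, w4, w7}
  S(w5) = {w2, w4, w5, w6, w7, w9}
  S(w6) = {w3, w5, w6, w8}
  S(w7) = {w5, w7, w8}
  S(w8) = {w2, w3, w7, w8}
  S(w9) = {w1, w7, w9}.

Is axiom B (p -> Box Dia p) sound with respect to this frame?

Axiom B corresponds to the accessibility relation being symmetric.
Symmetric: no — w1 S w6 but not w6 S w1.

No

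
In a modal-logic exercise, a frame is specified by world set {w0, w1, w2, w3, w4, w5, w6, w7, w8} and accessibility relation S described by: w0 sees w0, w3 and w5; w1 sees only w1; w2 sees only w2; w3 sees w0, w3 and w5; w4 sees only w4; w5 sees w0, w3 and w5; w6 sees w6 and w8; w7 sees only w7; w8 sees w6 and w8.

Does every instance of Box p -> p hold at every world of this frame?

Yes

Axiom T corresponds to the accessibility relation being reflexive.
Reflexive: yes — every world is S-related to itself.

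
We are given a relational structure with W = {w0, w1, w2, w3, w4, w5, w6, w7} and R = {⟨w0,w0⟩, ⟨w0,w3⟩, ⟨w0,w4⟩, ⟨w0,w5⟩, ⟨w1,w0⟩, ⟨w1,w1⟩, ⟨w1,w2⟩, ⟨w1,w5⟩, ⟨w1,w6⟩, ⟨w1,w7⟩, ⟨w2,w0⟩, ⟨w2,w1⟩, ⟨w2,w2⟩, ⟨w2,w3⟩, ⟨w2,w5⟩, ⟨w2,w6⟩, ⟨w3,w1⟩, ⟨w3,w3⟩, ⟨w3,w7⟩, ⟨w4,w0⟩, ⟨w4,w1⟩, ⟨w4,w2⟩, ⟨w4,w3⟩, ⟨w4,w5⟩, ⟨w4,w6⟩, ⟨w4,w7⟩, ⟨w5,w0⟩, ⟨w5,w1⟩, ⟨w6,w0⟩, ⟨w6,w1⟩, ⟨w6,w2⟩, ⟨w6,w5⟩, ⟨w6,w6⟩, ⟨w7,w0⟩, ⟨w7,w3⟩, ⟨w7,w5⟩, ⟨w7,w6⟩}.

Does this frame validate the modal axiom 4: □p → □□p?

The schema 4 characterises exactly the transitive frames.
Transitive: no — w0 R w3 and w3 R w1, but not w0 R w1.

No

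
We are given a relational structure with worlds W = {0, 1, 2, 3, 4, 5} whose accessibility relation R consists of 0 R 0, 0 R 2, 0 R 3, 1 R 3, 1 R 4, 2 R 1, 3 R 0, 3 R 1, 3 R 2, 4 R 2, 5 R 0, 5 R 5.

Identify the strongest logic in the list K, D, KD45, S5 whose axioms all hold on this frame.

D

Serial (axiom D): yes — every world has a successor (e.g. 0 R 0).
Euclidean (axiom 5): no — 0 R 2 and 0 R 3, but not 2 R 3.
Transitive (axiom 4): no — 0 R 2 and 2 R 1, but not 0 R 1.
Reflexive (axiom T): no — 1 is not related to itself.
So F validates K, D; KD45 would additionally require R to be Euclidean and transitive. The strongest is D.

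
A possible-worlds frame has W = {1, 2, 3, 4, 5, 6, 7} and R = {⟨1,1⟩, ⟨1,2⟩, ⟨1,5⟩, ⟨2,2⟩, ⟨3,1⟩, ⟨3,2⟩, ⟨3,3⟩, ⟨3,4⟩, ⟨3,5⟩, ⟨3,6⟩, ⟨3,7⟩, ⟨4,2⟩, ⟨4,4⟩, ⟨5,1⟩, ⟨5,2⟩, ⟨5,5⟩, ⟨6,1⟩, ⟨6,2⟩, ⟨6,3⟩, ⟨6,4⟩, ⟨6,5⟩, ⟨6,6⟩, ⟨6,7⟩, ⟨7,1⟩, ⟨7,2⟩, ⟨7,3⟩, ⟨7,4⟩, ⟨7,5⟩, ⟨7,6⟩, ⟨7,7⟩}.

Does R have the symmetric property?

Symmetric: no — 1 R 2 but not 2 R 1.

No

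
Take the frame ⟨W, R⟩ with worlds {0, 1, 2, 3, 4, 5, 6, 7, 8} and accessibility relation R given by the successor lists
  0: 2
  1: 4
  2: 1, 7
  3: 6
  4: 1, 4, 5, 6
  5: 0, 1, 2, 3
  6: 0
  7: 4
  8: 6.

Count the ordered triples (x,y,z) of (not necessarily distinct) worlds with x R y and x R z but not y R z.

32

Enumerating: (0,2,2), (2,1,1), (2,1,7), (2,7,1), (2,7,7), (3,6,6), (4,1,1), (4,1,5), (4,1,6), (4,5,4), (4,5,5), (4,5,6), … and 20 more.
Total: 32.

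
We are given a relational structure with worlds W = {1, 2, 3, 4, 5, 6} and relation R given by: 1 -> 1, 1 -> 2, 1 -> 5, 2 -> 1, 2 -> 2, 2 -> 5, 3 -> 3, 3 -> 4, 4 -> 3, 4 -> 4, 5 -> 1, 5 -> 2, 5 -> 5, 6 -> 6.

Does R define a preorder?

Yes

Reflexive: yes — every world is R-related to itself.
Transitive: yes — every two-step R-path is closed by a direct edge.
So R is a preorder.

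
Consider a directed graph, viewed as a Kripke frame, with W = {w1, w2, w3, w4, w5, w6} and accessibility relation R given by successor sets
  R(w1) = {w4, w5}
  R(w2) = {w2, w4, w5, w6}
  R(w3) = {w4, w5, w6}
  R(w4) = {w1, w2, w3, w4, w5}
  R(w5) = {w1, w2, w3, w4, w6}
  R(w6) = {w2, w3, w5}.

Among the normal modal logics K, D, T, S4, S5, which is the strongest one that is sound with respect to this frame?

D

Serial (axiom D): yes — every world has a successor (e.g. w1 R w4).
Reflexive (axiom T): no — w1 is not related to itself.
Transitive (axiom 4): no — w1 R w4 and w4 R w2, but not w1 R w2.
Euclidean (axiom 5): no — w2 R w4 and w2 R w6, but not w4 R w6.
So F validates K, D; T would additionally require R to be reflexive. The strongest is D.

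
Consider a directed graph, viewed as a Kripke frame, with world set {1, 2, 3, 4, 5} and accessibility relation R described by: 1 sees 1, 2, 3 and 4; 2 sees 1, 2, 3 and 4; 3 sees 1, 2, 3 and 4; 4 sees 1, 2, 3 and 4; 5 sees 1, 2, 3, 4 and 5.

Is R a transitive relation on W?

Transitive: yes — every two-step R-path is closed by a direct edge.

Yes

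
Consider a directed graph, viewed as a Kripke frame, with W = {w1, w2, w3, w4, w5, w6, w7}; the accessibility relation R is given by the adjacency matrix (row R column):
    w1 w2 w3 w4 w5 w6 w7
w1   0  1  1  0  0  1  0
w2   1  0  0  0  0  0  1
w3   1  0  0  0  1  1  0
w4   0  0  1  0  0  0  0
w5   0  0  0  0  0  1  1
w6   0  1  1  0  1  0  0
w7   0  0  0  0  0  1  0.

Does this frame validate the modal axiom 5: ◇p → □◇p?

No

The schema 5 characterises exactly the Euclidean frames.
Euclidean: no — w1 R w2 and w1 R w3, but not w2 R w3.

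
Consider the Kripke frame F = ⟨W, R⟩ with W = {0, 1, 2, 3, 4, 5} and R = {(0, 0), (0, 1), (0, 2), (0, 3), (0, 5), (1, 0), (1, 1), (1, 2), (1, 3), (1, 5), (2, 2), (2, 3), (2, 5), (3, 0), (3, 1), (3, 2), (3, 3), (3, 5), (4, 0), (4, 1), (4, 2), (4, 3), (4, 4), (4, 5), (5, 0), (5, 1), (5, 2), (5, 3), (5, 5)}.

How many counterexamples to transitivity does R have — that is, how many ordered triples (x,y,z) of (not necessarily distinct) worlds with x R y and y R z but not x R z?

4

Enumerating: (2,3,0), (2,3,1), (2,5,0), (2,5,1).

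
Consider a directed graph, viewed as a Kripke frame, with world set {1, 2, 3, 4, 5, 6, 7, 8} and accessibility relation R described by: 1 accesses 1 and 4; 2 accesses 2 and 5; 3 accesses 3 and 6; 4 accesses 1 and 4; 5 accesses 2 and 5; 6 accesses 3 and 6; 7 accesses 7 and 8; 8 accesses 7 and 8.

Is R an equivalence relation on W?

Reflexive: yes — every world is R-related to itself.
Symmetric: yes — every pair in R has its reverse in R.
Transitive: yes — every two-step R-path is closed by a direct edge.
So R is an equivalence relation.

Yes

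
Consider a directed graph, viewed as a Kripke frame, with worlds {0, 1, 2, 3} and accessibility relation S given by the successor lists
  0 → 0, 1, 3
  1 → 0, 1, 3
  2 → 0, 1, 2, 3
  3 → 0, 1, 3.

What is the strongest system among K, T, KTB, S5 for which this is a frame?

T

Reflexive (axiom T): yes — every world is S-related to itself.
Symmetric (axiom B): no — 2 S 0 but not 0 S 2.
Euclidean (axiom 5): no — 2 S 0 and 2 S 2, but not 0 S 2.
So F validates K, T; KTB would additionally require S to be symmetric. The strongest is T.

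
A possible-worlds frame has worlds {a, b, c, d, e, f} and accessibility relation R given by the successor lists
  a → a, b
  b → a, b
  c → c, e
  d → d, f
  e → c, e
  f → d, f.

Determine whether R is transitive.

Yes

Transitive: yes — every two-step R-path is closed by a direct edge.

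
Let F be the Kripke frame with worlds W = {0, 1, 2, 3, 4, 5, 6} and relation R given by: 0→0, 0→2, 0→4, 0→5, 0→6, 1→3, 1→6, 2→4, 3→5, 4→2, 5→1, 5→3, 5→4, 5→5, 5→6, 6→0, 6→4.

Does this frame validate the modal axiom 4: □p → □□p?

No

The schema 4 characterises exactly the transitive frames.
Transitive: no — 0 R 5 and 5 R 1, but not 0 R 1.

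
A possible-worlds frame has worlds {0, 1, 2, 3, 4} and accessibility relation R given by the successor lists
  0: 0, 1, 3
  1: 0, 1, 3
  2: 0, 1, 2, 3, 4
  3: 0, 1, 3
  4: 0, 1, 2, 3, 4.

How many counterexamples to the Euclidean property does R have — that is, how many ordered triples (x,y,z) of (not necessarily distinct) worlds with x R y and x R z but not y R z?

12

Enumerating: (2,0,2), (2,0,4), (2,1,2), (2,1,4), (2,3,2), (2,3,4), (4,0,2), (4,0,4), (4,1,2), (4,1,4), (4,3,2), (4,3,4).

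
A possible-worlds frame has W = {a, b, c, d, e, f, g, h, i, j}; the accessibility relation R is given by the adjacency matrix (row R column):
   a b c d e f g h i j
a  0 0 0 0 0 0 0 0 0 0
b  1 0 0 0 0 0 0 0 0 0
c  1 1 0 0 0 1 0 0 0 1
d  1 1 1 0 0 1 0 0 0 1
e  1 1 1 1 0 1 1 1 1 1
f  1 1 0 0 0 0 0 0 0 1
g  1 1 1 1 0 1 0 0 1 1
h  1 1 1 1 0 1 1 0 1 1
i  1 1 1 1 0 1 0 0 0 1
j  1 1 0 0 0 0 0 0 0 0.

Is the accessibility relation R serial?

Serial: no — a has no R-successor.

No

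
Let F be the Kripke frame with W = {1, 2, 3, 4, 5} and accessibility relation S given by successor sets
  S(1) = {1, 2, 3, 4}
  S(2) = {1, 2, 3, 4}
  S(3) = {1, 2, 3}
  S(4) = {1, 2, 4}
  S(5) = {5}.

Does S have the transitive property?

Transitive: no — 3 S 1 and 1 S 4, but not 3 S 4.

No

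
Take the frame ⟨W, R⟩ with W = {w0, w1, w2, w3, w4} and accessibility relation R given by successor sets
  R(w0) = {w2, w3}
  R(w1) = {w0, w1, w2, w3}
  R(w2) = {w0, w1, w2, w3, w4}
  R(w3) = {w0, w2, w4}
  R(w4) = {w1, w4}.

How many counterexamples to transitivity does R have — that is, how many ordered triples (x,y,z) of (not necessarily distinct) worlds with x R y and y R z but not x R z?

14

Enumerating: (w0,w2,w0), (w0,w2,w1), (w0,w2,w4), (w0,w3,w0), (w0,w3,w4), (w1,w2,w4), (w1,w3,w4), (w3,w0,w3), (w3,w2,w1), (w3,w2,w3), (w3,w4,w1), (w4,w1,w0), (w4,w1,w2), (w4,w1,w3).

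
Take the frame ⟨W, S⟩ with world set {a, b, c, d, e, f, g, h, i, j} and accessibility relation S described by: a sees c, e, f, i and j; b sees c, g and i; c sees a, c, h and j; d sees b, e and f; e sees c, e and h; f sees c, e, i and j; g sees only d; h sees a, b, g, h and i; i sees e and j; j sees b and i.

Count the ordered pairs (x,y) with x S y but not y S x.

Enumerating: (a,e), (a,f), (a,i), (a,j), (b,c), (b,g), (b,i), (c,h), (c,j), (d,b), (d,e), (d,f), … and 13 more.
Total: 25.

25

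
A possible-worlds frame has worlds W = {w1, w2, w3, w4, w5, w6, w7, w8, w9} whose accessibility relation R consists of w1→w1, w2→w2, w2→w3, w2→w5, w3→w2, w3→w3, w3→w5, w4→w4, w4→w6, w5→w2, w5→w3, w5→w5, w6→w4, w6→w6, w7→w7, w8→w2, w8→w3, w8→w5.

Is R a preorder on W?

No

Reflexive: no — w8 is not related to itself.
Transitive: yes — every two-step R-path is closed by a direct edge.
So R is not a preorder.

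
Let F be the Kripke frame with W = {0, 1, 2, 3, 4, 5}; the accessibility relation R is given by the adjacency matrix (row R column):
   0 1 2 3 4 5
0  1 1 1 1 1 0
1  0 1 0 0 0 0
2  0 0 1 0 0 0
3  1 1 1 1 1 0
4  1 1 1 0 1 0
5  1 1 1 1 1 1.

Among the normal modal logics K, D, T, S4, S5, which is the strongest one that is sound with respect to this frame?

Serial (axiom D): yes — every world has a successor (e.g. 0 R 0).
Reflexive (axiom T): yes — every world is R-related to itself.
Transitive (axiom 4): no — 4 R 0 and 0 R 3, but not 4 R 3.
Euclidean (axiom 5): no — 0 R 1 and 0 R 2, but not 1 R 2.
So F validates K, D, T; S4 would additionally require R to be transitive. The strongest is T.

T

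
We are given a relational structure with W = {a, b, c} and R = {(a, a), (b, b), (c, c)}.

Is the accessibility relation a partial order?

Reflexive: yes — every world is R-related to itself.
Transitive: yes — every two-step R-path is closed by a direct edge.
Antisymmetric: yes — no distinct pair is related both ways.
So R is a partial order.

Yes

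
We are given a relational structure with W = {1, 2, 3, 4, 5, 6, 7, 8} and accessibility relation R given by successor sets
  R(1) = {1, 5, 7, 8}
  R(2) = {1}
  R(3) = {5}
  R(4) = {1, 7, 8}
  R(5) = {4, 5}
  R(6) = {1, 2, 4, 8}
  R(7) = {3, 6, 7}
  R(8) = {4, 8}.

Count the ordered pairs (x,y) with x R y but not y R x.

14

Enumerating: (1,5), (1,7), (1,8), (2,1), (3,5), (4,1), (4,7), (5,4), (6,1), (6,2), (6,4), (6,8), (7,3), (7,6).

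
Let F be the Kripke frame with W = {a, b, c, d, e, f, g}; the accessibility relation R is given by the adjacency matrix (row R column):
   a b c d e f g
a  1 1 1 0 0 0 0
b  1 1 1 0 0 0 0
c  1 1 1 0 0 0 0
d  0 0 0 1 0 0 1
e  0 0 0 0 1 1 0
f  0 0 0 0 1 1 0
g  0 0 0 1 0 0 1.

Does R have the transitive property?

Transitive: yes — every two-step R-path is closed by a direct edge.

Yes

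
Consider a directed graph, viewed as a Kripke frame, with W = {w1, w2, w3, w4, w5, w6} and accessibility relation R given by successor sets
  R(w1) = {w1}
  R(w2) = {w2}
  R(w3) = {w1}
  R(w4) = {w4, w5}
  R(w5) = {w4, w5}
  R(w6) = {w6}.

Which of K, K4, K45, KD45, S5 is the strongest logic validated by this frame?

KD45

Transitive (axiom 4): yes — every two-step R-path is closed by a direct edge.
Euclidean (axiom 5): yes — any two successors of a common world are R-related.
Serial (axiom D): yes — every world has a successor (e.g. w1 R w1).
Reflexive (axiom T): no — w3 is not related to itself.
So F validates K, K4, K45, KD45; S5 would additionally require R to be reflexive. The strongest is KD45.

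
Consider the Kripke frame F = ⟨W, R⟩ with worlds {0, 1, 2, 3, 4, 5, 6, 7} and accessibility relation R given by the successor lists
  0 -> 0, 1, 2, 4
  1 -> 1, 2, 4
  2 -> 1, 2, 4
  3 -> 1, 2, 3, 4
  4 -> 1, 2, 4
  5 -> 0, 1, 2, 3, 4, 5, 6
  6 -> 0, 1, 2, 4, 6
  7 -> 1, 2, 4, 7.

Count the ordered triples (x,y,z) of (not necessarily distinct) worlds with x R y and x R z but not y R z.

36

Enumerating: (0,1,0), (0,2,0), (0,4,0), (3,1,3), (3,2,3), (3,4,3), (5,0,3), (5,0,5), (5,0,6), (5,1,0), (5,1,3), (5,1,5), … and 24 more.
Total: 36.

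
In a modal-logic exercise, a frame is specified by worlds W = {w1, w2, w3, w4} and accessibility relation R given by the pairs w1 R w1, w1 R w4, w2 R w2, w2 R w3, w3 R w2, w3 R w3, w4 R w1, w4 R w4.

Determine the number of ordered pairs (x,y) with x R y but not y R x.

R is symmetric; there are no such tuples.

0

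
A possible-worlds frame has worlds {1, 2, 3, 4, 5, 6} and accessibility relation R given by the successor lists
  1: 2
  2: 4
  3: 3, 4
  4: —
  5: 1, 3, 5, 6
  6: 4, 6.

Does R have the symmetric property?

No

Symmetric: no — 1 R 2 but not 2 R 1.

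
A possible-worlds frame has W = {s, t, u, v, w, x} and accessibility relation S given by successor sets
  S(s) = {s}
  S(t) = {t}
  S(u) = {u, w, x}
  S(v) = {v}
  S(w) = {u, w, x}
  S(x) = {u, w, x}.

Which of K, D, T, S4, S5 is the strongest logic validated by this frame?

Serial (axiom D): yes — every world has a successor (e.g. s S s).
Reflexive (axiom T): yes — every world is S-related to itself.
Transitive (axiom 4): yes — every two-step S-path is closed by a direct edge.
Euclidean (axiom 5): yes — any two successors of a common world are S-related.
So F validates K, D, T, S4, S5. The strongest is S5.

S5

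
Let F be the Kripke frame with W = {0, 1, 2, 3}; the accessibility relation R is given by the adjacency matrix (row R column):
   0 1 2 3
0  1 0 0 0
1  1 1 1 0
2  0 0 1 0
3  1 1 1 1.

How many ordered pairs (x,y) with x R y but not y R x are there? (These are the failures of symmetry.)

5

Enumerating: (1,0), (1,2), (3,0), (3,1), (3,2).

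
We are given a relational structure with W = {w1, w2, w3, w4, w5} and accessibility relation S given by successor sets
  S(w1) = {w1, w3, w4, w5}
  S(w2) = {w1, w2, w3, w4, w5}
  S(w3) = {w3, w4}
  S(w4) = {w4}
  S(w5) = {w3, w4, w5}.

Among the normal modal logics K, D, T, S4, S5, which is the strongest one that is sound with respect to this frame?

S4

Serial (axiom D): yes — every world has a successor (e.g. w1 S w1).
Reflexive (axiom T): yes — every world is S-related to itself.
Transitive (axiom 4): yes — every two-step S-path is closed by a direct edge.
Euclidean (axiom 5): no — w1 S w3 and w1 S w5, but not w3 S w5.
So F validates K, D, T, S4; S5 would additionally require S to be Euclidean. The strongest is S4.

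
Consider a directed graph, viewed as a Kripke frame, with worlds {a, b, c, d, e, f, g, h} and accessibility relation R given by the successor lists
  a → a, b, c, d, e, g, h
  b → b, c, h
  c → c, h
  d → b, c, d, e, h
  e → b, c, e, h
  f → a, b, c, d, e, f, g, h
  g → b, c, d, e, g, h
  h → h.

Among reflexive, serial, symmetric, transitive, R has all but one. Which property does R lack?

Reflexive: yes — every world is R-related to itself.
Serial: yes — every world has a successor (e.g. a R a).
Symmetric: no — a R b but not b R a.
Transitive: yes — every two-step R-path is closed by a direct edge.
Only symmetric fails.

symmetric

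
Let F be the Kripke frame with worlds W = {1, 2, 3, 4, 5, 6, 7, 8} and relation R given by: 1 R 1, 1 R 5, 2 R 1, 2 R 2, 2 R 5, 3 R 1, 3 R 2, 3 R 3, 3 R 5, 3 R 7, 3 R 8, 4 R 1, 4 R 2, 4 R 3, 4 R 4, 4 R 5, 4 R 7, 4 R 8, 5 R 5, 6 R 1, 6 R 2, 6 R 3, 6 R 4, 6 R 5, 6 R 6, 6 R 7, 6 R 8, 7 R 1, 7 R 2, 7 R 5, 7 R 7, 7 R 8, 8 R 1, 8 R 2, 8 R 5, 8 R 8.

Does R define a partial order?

Reflexive: yes — every world is R-related to itself.
Transitive: yes — every two-step R-path is closed by a direct edge.
Antisymmetric: yes — no distinct pair is related both ways.
So R is a partial order.

Yes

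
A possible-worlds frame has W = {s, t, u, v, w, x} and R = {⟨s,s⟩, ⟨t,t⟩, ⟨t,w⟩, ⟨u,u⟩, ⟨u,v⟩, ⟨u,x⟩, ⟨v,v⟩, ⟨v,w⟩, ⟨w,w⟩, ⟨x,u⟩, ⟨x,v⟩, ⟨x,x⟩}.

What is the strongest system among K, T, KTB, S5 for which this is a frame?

T

Reflexive (axiom T): yes — every world is R-related to itself.
Symmetric (axiom B): no — t R w but not w R t.
Euclidean (axiom 5): no — u R v and u R x, but not v R x.
So F validates K, T; KTB would additionally require R to be symmetric. The strongest is T.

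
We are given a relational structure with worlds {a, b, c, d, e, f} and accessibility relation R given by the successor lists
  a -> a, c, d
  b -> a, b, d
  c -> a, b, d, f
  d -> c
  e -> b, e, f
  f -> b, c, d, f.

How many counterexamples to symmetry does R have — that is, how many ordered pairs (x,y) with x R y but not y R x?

8

Enumerating: (a,d), (b,a), (b,d), (c,b), (e,b), (e,f), (f,b), (f,d).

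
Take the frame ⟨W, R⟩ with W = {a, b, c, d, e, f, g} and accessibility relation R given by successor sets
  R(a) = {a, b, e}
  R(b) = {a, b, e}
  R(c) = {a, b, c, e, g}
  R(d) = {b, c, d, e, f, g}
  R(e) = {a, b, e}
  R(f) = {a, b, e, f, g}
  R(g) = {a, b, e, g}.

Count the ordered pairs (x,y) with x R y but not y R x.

16

Enumerating: (c,a), (c,b), (c,e), (c,g), (d,b), (d,c), (d,e), (d,f), (d,g), (f,a), (f,b), (f,e), (f,g), (g,a), (g,b), (g,e).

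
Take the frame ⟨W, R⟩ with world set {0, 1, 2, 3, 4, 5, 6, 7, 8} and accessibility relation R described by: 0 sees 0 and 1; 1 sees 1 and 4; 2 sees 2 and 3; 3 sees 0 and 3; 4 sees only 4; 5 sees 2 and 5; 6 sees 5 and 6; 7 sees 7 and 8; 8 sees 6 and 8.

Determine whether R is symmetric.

Symmetric: no — 0 R 1 but not 1 R 0.

No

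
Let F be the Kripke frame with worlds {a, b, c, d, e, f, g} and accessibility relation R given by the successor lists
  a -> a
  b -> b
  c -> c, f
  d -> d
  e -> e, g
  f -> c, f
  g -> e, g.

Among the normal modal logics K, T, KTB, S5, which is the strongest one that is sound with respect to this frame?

Reflexive (axiom T): yes — every world is R-related to itself.
Symmetric (axiom B): yes — every pair in R has its reverse in R.
Euclidean (axiom 5): yes — any two successors of a common world are R-related.
So F validates K, T, KTB, S5. The strongest is S5.

S5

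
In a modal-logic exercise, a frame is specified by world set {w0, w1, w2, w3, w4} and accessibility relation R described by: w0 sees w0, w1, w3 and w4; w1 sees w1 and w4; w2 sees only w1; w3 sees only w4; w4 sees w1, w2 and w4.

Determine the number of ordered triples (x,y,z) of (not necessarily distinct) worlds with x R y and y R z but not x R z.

Enumerating: (w0,w4,w2), (w1,w4,w2), (w2,w1,w4), (w3,w4,w1), (w3,w4,w2).

5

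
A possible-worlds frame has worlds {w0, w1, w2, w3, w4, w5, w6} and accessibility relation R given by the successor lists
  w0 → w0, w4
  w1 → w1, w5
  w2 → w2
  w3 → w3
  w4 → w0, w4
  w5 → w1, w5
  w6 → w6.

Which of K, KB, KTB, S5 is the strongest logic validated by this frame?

S5

Symmetric (axiom B): yes — every pair in R has its reverse in R.
Reflexive (axiom T): yes — every world is R-related to itself.
Euclidean (axiom 5): yes — any two successors of a common world are R-related.
So F validates K, KB, KTB, S5. The strongest is S5.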